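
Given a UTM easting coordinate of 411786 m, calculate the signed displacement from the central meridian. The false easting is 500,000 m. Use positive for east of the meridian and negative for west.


displacement = 411786 - 500000 = -88214 m

-88214 m


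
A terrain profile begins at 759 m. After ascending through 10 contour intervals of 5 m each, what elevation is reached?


elevation = 759 + 10 * 5 = 809 m

809 m


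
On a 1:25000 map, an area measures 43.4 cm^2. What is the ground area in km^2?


ground_area = 43.4 * (25000/100)^2 = 2712500.0 m^2 = 2.7125 km^2 ≈ 2.713 km^2

2.713 km^2


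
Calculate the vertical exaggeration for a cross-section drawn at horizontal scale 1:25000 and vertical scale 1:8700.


VE = horizontal_scale / vertical_scale = 25000 / 8700 ≈ 2.9

2.9x


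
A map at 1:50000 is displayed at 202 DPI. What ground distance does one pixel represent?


pixel_cm = 2.54 / 202 ≈ 0.012574 cm
ground = pixel_cm * 50000 / 100 = 2.54 * 50000 / (202 * 100) = 127000 / 20200 ≈ 6.29 m

6.29 m


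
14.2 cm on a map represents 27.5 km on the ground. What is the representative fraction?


ground = 27.5 km = 2750000 cm; RF denominator = ground / map = 2750000 / 14.2 ≈ 193662; RF = 1:193662

1:193662


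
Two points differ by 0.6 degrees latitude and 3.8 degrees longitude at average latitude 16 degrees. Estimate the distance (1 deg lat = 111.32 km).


dlat_km = 0.6 * 111.32 = 66.792
dlon_km = 3.8 * 111.32 * cos(16) ≈ 406.629
dist = sqrt(66.792^2 + 406.629^2) ≈ 412.1 km

412.1 km


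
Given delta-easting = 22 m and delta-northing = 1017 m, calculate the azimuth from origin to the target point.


az = atan2(22, 1017) = 1.2 deg
adjusted to 0-360: 1.2 degrees

1.2 degrees


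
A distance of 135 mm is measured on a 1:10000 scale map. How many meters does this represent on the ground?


ground = 135 mm * 10000 / 1000 = 1350.0 m

1350.0 m


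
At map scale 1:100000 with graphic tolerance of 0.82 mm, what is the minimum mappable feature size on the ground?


ground = 0.82 mm * 100000 / 1000 = 82.0 m

82.0 m


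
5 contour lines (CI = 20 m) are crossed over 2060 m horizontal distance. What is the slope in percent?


elevation change = 5 * 20 = 100 m
slope = 100 / 2060 * 100 = 4.9%

4.9%


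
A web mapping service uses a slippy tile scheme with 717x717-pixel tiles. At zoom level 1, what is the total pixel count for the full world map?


tiles per axis = 2^1 = 2
total tiles = 2^2 = 4
pixels per axis = 2 * 717 = 1434
total pixels = 1434^2 = 2056356

2056356 pixels


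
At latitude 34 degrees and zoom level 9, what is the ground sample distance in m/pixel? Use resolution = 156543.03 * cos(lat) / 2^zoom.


res = 156543.03 * cos(34) / 2^9 = 156543.03 * 0.82903757 / 512 = 253.48 m/pixel

253.48 m/pixel


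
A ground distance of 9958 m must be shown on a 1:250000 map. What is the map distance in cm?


map_cm = 9958 * 100 / 250000 = 3.9832 cm ≈ 3.98 cm

3.98 cm


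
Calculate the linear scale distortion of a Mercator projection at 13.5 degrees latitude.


SF = 1 / cos(13.5) = 1 / 0.97237 = 1.028

1.028


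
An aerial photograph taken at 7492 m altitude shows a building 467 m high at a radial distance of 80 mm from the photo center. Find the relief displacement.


d = h * r / H = 467 * 80 / 7492 = 4.99 mm

4.99 mm


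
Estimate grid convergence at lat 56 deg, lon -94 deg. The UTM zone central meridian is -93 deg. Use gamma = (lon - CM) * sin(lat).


gamma = (-94 - -93) * sin(56) = -1 * 0.829038 = -0.829 degrees

-0.829 degrees


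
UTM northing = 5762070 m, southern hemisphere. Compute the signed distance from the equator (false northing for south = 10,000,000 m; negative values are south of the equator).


For southern: actual = 5762070 - 10000000 = -4237930 m

-4237930 m


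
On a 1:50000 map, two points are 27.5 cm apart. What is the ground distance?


ground = 27.5 cm * 50000 / 100 = 13750.0 m = 13.75 km

13.75 km


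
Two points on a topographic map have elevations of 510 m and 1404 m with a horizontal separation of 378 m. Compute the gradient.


gradient = (1404 - 510) / 378 = 894 / 378 = 2.3651

2.3651


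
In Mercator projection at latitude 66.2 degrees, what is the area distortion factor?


area_distortion = 1/cos^2(66.2) = 6.141

6.141


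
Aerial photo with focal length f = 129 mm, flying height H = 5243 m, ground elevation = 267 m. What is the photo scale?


scale = f / (H - h) = 129 mm / 4976 m = 129 / 4976000 = 1:38574

1:38574


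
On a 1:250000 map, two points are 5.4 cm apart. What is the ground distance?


ground = 5.4 cm * 250000 / 100 = 13500.0 m = 13.5 km

13.5 km


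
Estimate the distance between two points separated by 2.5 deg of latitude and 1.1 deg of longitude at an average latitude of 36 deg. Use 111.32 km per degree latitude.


dlat_km = 2.5 * 111.32 = 278.3
dlon_km = 1.1 * 111.32 * cos(36) ≈ 99.066
dist = sqrt(278.3^2 + 99.066^2) ≈ 295.4 km

295.4 km


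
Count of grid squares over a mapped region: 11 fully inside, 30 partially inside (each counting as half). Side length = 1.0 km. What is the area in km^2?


effective squares = 11 + 30 * 0.5 = 26.0
area = 26.0 * 1.0 = 26.0 km^2

26.0 km^2


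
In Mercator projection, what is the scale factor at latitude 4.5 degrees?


SF = 1 / cos(4.5) = 1 / 0.996917 = 1.003

1.003


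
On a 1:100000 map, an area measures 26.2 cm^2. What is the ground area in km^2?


ground_area = 26.2 * (100000/100)^2 = 26200000.0 m^2 = 26.2 km^2

26.2 km^2


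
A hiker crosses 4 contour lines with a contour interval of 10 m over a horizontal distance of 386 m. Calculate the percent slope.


elevation change = 4 * 10 = 40 m
slope = 40 / 386 * 100 = 10.4%

10.4%


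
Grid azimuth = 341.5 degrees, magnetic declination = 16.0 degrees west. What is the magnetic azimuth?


magnetic azimuth = grid azimuth - declination (east +ve)
mag_az = 341.5 - -16.0 = 357.5 degrees

357.5 degrees


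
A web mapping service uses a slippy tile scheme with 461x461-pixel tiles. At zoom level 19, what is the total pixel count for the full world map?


tiles per axis = 2^19 = 524288
total tiles = 524288^2 = 274877906944
pixels per axis = 524288 * 461 = 241696768
total pixels = 241696768^2 = 58417327661645824

58417327661645824 pixels


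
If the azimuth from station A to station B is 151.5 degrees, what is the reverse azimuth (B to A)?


back azimuth = (151.5 + 180) mod 360 = 331.5 degrees

331.5 degrees


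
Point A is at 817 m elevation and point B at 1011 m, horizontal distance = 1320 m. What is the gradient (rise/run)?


gradient = (1011 - 817) / 1320 = 194 / 1320 = 0.147

0.147


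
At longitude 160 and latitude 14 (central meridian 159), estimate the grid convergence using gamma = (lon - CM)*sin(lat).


gamma = (160 - 159) * sin(14) = 1 * 0.241922 = 0.242 degrees

0.242 degrees


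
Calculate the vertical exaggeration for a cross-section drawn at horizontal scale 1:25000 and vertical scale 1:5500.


VE = horizontal_scale / vertical_scale = 25000 / 5500 ≈ 4.5

4.5x


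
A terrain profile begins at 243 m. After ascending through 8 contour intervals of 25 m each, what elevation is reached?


elevation = 243 + 8 * 25 = 443 m

443 m


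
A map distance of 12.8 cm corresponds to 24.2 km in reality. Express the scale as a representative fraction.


ground = 24.2 km = 2420000 cm; RF denominator = ground / map = 2420000 / 12.8 ≈ 189063; RF = 1:189063

1:189063


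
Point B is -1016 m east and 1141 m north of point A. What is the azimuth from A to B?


az = atan2(-1016, 1141) = -41.7 deg
adjusted to 0-360: 318.3 degrees

318.3 degrees


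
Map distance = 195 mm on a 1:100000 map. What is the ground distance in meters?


ground = 195 mm * 100000 / 1000 = 19500.0 m

19500.0 m


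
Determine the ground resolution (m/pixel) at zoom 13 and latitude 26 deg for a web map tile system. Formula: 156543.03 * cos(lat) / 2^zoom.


res = 156543.03 * cos(26) / 2^13 = 156543.03 * 0.89879405 / 8192 = 17.18 m/pixel

17.18 m/pixel


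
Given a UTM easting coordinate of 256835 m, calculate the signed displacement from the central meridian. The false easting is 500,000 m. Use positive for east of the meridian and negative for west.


displacement = 256835 - 500000 = -243165 m

-243165 m


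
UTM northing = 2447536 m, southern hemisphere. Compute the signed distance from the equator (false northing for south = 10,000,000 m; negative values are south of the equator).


For southern: actual = 2447536 - 10000000 = -7552464 m

-7552464 m


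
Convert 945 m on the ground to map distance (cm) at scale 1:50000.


map_cm = 945 * 100 / 50000 = 1.89 cm

1.89 cm


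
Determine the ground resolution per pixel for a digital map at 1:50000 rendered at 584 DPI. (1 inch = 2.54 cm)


pixel_cm = 2.54 / 584 ≈ 0.004349 cm
ground = pixel_cm * 50000 / 100 = 2.54 * 50000 / (584 * 100) = 127000 / 58400 ≈ 2.17 m

2.17 m


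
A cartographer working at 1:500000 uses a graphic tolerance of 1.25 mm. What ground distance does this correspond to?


ground = 1.25 mm * 500000 / 1000 = 625.0 m

625.0 m


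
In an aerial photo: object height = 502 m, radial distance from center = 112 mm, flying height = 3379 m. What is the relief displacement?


d = h * r / H = 502 * 112 / 3379 = 16.64 mm

16.64 mm


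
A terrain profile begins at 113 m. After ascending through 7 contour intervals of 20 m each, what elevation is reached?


elevation = 113 + 7 * 20 = 253 m

253 m


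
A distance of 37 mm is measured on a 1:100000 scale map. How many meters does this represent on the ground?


ground = 37 mm * 100000 / 1000 = 3700.0 m

3700.0 m


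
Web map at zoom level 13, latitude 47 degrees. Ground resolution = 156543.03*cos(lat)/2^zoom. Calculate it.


res = 156543.03 * cos(47) / 2^13 = 156543.03 * 0.68199836 / 8192 = 13.03 m/pixel

13.03 m/pixel


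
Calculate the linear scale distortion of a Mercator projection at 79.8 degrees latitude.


SF = 1 / cos(79.8) = 1 / 0.177085 = 5.647

5.647


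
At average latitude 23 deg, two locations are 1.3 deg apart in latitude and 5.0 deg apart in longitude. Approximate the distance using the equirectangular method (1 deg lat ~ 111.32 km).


dlat_km = 1.3 * 111.32 = 144.716
dlon_km = 5.0 * 111.32 * cos(23) ≈ 512.353
dist = sqrt(144.716^2 + 512.353^2) ≈ 532.4 km

532.4 km


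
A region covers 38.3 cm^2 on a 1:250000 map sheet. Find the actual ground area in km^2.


ground_area = 38.3 * (250000/100)^2 = 239375000.0 m^2 = 239.375 km^2

239.375 km^2


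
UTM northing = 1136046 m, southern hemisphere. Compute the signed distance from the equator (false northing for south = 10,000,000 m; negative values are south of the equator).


For southern: actual = 1136046 - 10000000 = -8863954 m

-8863954 m


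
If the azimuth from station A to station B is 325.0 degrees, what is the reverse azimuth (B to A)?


back azimuth = (325.0 + 180) mod 360 = 145.0 degrees

145.0 degrees


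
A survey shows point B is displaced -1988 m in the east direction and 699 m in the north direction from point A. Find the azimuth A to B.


az = atan2(-1988, 699) = -70.6 deg
adjusted to 0-360: 289.4 degrees

289.4 degrees


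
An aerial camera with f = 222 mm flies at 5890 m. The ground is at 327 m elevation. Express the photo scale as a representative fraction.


scale = f / (H - h) = 222 mm / 5563 m = 222 / 5563000 = 1:25059

1:25059


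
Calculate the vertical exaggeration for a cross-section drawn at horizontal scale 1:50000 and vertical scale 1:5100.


VE = horizontal_scale / vertical_scale = 50000 / 5100 ≈ 9.8

9.8x


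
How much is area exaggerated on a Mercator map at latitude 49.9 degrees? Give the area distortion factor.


area_distortion = 1/cos^2(49.9) = 2.41

2.41


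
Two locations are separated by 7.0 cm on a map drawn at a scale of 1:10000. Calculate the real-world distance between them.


ground = 7.0 cm * 10000 / 100 = 700.0 m

700.0 m


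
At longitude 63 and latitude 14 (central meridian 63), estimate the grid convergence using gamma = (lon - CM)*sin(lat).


gamma = (63 - 63) * sin(14) = 0 * 0.241922 = 0.0 degrees

0.0 degrees


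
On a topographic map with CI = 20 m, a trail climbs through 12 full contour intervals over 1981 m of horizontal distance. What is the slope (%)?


elevation change = 12 * 20 = 240 m
slope = 240 / 1981 * 100 = 12.1%

12.1%


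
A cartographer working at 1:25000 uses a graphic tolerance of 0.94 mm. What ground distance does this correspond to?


ground = 0.94 mm * 25000 / 1000 = 23.5 m

23.5 m


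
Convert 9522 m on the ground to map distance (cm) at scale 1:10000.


map_cm = 9522 * 100 / 10000 = 95.22 cm

95.22 cm


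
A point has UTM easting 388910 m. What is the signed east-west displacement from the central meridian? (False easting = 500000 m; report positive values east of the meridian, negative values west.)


displacement = 388910 - 500000 = -111090 m

-111090 m


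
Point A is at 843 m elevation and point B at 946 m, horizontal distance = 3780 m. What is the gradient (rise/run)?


gradient = (946 - 843) / 3780 = 103 / 3780 = 0.0272

0.0272


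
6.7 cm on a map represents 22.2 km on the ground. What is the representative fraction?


ground = 22.2 km = 2220000 cm; RF denominator = ground / map = 2220000 / 6.7 ≈ 331343; RF = 1:331343

1:331343


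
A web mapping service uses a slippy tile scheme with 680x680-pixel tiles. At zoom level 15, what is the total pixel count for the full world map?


tiles per axis = 2^15 = 32768
total tiles = 32768^2 = 1073741824
pixels per axis = 32768 * 680 = 22282240
total pixels = 22282240^2 = 496498219417600

496498219417600 pixels


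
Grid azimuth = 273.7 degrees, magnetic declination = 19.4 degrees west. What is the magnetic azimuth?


magnetic azimuth = grid azimuth - declination (east +ve)
mag_az = 273.7 - -19.4 = 293.1 degrees

293.1 degrees


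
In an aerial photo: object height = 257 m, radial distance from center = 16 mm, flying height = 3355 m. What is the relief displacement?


d = h * r / H = 257 * 16 / 3355 = 1.23 mm

1.23 mm


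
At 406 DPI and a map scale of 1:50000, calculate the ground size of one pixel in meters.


pixel_cm = 2.54 / 406 ≈ 0.006256 cm
ground = pixel_cm * 50000 / 100 = 2.54 * 50000 / (406 * 100) = 127000 / 40600 ≈ 3.13 m

3.13 m


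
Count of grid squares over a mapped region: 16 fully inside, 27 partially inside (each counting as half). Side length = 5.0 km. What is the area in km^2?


effective squares = 16 + 27 * 0.5 = 29.5
area = 29.5 * 25.0 = 737.5 km^2

737.5 km^2


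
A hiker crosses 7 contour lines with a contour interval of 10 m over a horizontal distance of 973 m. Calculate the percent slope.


elevation change = 7 * 10 = 70 m
slope = 70 / 973 * 100 = 7.2%

7.2%


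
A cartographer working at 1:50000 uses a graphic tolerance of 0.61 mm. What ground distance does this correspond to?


ground = 0.61 mm * 50000 / 1000 = 30.5 m

30.5 m


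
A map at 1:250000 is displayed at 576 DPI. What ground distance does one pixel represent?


pixel_cm = 2.54 / 576 ≈ 0.00441 cm
ground = pixel_cm * 250000 / 100 = 2.54 * 250000 / (576 * 100) = 635000 / 57600 ≈ 11.02 m

11.02 m


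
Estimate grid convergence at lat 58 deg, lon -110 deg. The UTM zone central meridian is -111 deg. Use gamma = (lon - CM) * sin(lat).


gamma = (-110 - -111) * sin(58) = 1 * 0.848048 = 0.848 degrees

0.848 degrees


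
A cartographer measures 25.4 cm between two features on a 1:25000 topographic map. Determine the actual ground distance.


ground = 25.4 cm * 25000 / 100 = 6350.0 m = 6.35 km

6.35 km


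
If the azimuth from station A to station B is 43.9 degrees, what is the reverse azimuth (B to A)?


back azimuth = (43.9 + 180) mod 360 = 223.9 degrees

223.9 degrees


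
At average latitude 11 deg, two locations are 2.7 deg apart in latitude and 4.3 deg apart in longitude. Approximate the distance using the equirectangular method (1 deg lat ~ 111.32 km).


dlat_km = 2.7 * 111.32 = 300.564
dlon_km = 4.3 * 111.32 * cos(11) ≈ 469.881
dist = sqrt(300.564^2 + 469.881^2) ≈ 557.8 km

557.8 km


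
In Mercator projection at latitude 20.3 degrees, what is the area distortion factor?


area_distortion = 1/cos^2(20.3) = 1.137

1.137


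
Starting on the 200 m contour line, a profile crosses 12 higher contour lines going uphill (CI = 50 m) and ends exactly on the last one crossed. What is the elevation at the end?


elevation = 200 + 12 * 50 = 800 m

800 m


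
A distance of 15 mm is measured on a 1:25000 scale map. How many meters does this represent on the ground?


ground = 15 mm * 25000 / 1000 = 375.0 m

375.0 m


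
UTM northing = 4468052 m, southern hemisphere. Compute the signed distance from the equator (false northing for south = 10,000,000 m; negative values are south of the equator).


For southern: actual = 4468052 - 10000000 = -5531948 m

-5531948 m


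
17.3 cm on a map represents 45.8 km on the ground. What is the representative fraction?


ground = 45.8 km = 4580000 cm; RF denominator = ground / map = 4580000 / 17.3 ≈ 264740; RF = 1:264740

1:264740


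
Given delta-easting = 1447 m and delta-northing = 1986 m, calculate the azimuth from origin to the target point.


az = atan2(1447, 1986) = 36.1 deg
adjusted to 0-360: 36.1 degrees

36.1 degrees


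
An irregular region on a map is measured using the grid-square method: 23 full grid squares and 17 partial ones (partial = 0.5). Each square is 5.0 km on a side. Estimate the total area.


effective squares = 23 + 17 * 0.5 = 31.5
area = 31.5 * 25.0 = 787.5 km^2

787.5 km^2


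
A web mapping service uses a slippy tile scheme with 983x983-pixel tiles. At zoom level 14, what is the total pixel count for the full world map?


tiles per axis = 2^14 = 16384
total tiles = 16384^2 = 268435456
pixels per axis = 16384 * 983 = 16105472
total pixels = 16105472^2 = 259386228342784

259386228342784 pixels


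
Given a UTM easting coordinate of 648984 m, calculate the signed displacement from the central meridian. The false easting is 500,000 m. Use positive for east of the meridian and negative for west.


displacement = 648984 - 500000 = 148984 m

148984 m


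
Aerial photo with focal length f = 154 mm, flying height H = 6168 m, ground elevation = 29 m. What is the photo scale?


scale = f / (H - h) = 154 mm / 6139 m = 154 / 6139000 = 1:39864

1:39864


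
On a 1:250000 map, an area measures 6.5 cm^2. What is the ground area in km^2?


ground_area = 6.5 * (250000/100)^2 = 40625000.0 m^2 = 40.625 km^2

40.625 km^2


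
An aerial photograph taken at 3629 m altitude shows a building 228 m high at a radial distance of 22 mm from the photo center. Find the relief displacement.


d = h * r / H = 228 * 22 / 3629 = 1.38 mm

1.38 mm


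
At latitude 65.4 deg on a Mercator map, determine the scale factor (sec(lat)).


SF = 1 / cos(65.4) = 1 / 0.416281 = 2.402

2.402


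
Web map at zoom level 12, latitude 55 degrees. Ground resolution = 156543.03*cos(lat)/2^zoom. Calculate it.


res = 156543.03 * cos(55) / 2^12 = 156543.03 * 0.57357644 / 4096 = 21.92 m/pixel

21.92 m/pixel


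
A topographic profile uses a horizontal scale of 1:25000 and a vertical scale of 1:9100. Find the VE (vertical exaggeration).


VE = horizontal_scale / vertical_scale = 25000 / 9100 ≈ 2.7

2.7x


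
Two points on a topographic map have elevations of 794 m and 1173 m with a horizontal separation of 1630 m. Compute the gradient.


gradient = (1173 - 794) / 1630 = 379 / 1630 = 0.2325

0.2325


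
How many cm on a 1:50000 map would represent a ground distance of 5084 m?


map_cm = 5084 * 100 / 50000 = 10.168 cm ≈ 10.17 cm

10.17 cm


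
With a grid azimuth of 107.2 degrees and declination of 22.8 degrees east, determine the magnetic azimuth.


magnetic azimuth = grid azimuth - declination (east +ve)
mag_az = 107.2 - 22.8 = 84.4 degrees

84.4 degrees


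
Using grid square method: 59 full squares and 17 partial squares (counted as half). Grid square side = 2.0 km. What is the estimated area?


effective squares = 59 + 17 * 0.5 = 67.5
area = 67.5 * 4.0 = 270.0 km^2

270.0 km^2


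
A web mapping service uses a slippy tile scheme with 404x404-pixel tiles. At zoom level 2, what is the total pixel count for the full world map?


tiles per axis = 2^2 = 4
total tiles = 4^2 = 16
pixels per axis = 4 * 404 = 1616
total pixels = 1616^2 = 2611456

2611456 pixels


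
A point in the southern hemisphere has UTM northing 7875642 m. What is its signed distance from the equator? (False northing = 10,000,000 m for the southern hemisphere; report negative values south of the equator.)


For southern: actual = 7875642 - 10000000 = -2124358 m

-2124358 m


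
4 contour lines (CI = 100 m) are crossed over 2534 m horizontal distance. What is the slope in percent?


elevation change = 4 * 100 = 400 m
slope = 400 / 2534 * 100 = 15.8%

15.8%


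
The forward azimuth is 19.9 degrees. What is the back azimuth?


back azimuth = (19.9 + 180) mod 360 = 199.9 degrees

199.9 degrees


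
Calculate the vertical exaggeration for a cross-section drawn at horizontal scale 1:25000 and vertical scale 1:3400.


VE = horizontal_scale / vertical_scale = 25000 / 3400 ≈ 7.4

7.4x


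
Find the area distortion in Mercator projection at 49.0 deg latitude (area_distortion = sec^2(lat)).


area_distortion = 1/cos^2(49.0) = 2.323

2.323


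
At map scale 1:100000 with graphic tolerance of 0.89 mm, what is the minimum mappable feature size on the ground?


ground = 0.89 mm * 100000 / 1000 = 89.0 m

89.0 m


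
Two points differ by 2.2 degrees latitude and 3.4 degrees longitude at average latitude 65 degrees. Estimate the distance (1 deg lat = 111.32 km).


dlat_km = 2.2 * 111.32 = 244.904
dlon_km = 3.4 * 111.32 * cos(65) ≈ 159.956
dist = sqrt(244.904^2 + 159.956^2) ≈ 292.5 km

292.5 km


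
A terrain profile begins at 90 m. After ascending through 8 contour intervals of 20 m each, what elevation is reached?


elevation = 90 + 8 * 20 = 250 m

250 m


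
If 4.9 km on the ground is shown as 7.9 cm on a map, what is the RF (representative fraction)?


ground = 4.9 km = 490000 cm; RF denominator = ground / map = 490000 / 7.9 ≈ 62025; RF = 1:62025

1:62025


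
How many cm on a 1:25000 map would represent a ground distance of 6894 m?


map_cm = 6894 * 100 / 25000 = 27.576 cm ≈ 27.58 cm

27.58 cm


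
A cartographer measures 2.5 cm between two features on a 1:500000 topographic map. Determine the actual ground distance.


ground = 2.5 cm * 500000 / 100 = 12500.0 m = 12.5 km

12.5 km


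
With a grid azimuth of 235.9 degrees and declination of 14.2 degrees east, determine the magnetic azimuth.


magnetic azimuth = grid azimuth - declination (east +ve)
mag_az = 235.9 - 14.2 = 221.7 degrees

221.7 degrees


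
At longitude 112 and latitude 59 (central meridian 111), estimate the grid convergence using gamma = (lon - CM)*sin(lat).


gamma = (112 - 111) * sin(59) = 1 * 0.857167 = 0.857 degrees

0.857 degrees


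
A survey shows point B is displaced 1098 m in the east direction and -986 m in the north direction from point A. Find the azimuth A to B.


az = atan2(1098, -986) = 131.9 deg
adjusted to 0-360: 131.9 degrees

131.9 degrees


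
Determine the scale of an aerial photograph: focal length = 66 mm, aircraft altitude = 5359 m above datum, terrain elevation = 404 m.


scale = f / (H - h) = 66 mm / 4955 m = 66 / 4955000 = 1:75076

1:75076


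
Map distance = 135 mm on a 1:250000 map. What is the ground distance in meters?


ground = 135 mm * 250000 / 1000 = 33750.0 m

33750.0 m


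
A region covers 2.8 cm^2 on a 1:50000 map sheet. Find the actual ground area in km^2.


ground_area = 2.8 * (50000/100)^2 = 700000.0 m^2 = 0.7 km^2

0.7 km^2


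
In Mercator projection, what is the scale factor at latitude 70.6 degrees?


SF = 1 / cos(70.6) = 1 / 0.332161 = 3.011

3.011


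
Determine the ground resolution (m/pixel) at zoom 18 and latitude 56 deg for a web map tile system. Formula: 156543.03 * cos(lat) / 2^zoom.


res = 156543.03 * cos(56) / 2^18 = 156543.03 * 0.5591929 / 262144 = 0.33 m/pixel

0.33 m/pixel


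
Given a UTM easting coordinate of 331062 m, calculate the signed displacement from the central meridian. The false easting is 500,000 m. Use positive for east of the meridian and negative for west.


displacement = 331062 - 500000 = -168938 m

-168938 m


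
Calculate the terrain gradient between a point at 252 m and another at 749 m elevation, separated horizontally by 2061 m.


gradient = (749 - 252) / 2061 = 497 / 2061 = 0.2411

0.2411


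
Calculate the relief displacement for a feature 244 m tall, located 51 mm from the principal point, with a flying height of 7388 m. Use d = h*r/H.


d = h * r / H = 244 * 51 / 7388 = 1.68 mm

1.68 mm


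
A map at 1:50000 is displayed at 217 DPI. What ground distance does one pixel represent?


pixel_cm = 2.54 / 217 ≈ 0.011705 cm
ground = pixel_cm * 50000 / 100 = 2.54 * 50000 / (217 * 100) = 127000 / 21700 ≈ 5.85 m

5.85 m


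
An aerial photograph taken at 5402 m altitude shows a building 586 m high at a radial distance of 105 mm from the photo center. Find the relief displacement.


d = h * r / H = 586 * 105 / 5402 = 11.39 mm

11.39 mm


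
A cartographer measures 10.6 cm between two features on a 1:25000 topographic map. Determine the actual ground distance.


ground = 10.6 cm * 25000 / 100 = 2650.0 m = 2.65 km

2.65 km


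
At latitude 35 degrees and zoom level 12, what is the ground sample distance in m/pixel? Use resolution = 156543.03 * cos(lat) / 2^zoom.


res = 156543.03 * cos(35) / 2^12 = 156543.03 * 0.81915204 / 4096 = 31.31 m/pixel

31.31 m/pixel


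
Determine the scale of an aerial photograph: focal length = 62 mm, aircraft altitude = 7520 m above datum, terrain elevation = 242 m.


scale = f / (H - h) = 62 mm / 7278 m = 62 / 7278000 = 1:117387

1:117387


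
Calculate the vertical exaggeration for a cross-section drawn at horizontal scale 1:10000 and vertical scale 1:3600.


VE = horizontal_scale / vertical_scale = 10000 / 3600 ≈ 2.8

2.8x


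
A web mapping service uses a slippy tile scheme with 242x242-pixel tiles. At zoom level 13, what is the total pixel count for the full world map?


tiles per axis = 2^13 = 8192
total tiles = 8192^2 = 67108864
pixels per axis = 8192 * 242 = 1982464
total pixels = 1982464^2 = 3930163511296

3930163511296 pixels


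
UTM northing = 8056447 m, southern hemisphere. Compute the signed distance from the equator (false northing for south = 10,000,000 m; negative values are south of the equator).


For southern: actual = 8056447 - 10000000 = -1943553 m

-1943553 m


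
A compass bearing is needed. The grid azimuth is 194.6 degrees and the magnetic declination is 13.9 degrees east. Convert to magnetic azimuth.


magnetic azimuth = grid azimuth - declination (east +ve)
mag_az = 194.6 - 13.9 = 180.7 degrees

180.7 degrees


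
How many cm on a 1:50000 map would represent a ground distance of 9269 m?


map_cm = 9269 * 100 / 50000 = 18.538 cm ≈ 18.54 cm

18.54 cm


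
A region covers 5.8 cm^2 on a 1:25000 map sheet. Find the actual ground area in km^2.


ground_area = 5.8 * (25000/100)^2 = 362500.0 m^2 = 0.3625 km^2 ≈ 0.363 km^2

0.363 km^2


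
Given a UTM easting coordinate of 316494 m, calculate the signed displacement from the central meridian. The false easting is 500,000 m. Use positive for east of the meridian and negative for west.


displacement = 316494 - 500000 = -183506 m

-183506 m


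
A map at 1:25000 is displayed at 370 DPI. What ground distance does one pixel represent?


pixel_cm = 2.54 / 370 ≈ 0.006865 cm
ground = pixel_cm * 25000 / 100 = 2.54 * 25000 / (370 * 100) = 63500 / 37000 ≈ 1.72 m

1.72 m


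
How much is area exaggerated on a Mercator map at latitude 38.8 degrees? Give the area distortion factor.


area_distortion = 1/cos^2(38.8) = 1.646

1.646


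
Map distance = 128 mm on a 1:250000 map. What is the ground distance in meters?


ground = 128 mm * 250000 / 1000 = 32000.0 m

32000.0 m


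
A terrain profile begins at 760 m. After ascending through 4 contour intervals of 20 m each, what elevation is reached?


elevation = 760 + 4 * 20 = 840 m

840 m


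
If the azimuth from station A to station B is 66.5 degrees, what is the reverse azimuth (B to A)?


back azimuth = (66.5 + 180) mod 360 = 246.5 degrees

246.5 degrees


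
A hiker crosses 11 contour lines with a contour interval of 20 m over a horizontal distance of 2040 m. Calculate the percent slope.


elevation change = 11 * 20 = 220 m
slope = 220 / 2040 * 100 = 10.8%

10.8%


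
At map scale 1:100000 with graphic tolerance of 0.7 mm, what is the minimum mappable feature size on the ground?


ground = 0.7 mm * 100000 / 1000 = 70.0 m

70.0 m


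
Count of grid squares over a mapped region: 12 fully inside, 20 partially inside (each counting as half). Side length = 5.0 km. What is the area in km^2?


effective squares = 12 + 20 * 0.5 = 22.0
area = 22.0 * 25.0 = 550.0 km^2

550.0 km^2


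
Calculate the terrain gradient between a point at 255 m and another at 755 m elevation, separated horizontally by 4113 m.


gradient = (755 - 255) / 4113 = 500 / 4113 = 0.1216

0.1216


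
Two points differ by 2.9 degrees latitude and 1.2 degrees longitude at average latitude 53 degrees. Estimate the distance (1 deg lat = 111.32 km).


dlat_km = 2.9 * 111.32 = 322.828
dlon_km = 1.2 * 111.32 * cos(53) ≈ 80.393
dist = sqrt(322.828^2 + 80.393^2) ≈ 332.7 km

332.7 km


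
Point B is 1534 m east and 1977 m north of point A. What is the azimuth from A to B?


az = atan2(1534, 1977) = 37.8 deg
adjusted to 0-360: 37.8 degrees

37.8 degrees


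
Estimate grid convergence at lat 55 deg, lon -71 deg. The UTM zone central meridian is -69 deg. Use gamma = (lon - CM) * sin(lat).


gamma = (-71 - -69) * sin(55) = -2 * 0.819152 = -1.638 degrees

-1.638 degrees


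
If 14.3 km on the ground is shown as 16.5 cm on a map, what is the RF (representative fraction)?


ground = 14.3 km = 1430000 cm; RF denominator = ground / map = 1430000 / 16.5 ≈ 86667; RF = 1:86667

1:86667


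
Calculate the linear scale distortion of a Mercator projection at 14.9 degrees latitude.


SF = 1 / cos(14.9) = 1 / 0.966376 = 1.035

1.035


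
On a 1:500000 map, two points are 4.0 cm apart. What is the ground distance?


ground = 4.0 cm * 500000 / 100 = 20000.0 m = 20.0 km

20.0 km


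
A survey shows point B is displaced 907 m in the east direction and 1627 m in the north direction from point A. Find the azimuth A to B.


az = atan2(907, 1627) = 29.1 deg
adjusted to 0-360: 29.1 degrees

29.1 degrees


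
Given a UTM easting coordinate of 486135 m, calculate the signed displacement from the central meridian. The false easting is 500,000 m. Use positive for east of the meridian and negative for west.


displacement = 486135 - 500000 = -13865 m

-13865 m


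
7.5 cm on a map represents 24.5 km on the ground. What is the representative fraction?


ground = 24.5 km = 2450000 cm; RF denominator = ground / map = 2450000 / 7.5 ≈ 326667; RF = 1:326667

1:326667


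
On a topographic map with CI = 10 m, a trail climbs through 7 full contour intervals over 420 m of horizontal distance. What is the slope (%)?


elevation change = 7 * 10 = 70 m
slope = 70 / 420 * 100 = 16.7%

16.7%


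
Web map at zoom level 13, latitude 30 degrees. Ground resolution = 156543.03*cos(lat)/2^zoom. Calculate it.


res = 156543.03 * cos(30) / 2^13 = 156543.03 * 0.8660254 / 8192 = 16.55 m/pixel

16.55 m/pixel


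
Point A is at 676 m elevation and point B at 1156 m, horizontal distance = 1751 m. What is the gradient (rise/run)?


gradient = (1156 - 676) / 1751 = 480 / 1751 = 0.2741

0.2741


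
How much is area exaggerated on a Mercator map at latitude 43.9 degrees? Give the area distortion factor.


area_distortion = 1/cos^2(43.9) = 1.926

1.926


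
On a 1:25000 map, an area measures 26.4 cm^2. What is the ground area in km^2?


ground_area = 26.4 * (25000/100)^2 = 1650000.0 m^2 = 1.65 km^2

1.65 km^2


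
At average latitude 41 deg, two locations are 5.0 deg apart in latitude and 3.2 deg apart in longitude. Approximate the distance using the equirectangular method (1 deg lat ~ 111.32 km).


dlat_km = 5.0 * 111.32 = 556.6
dlon_km = 3.2 * 111.32 * cos(41) ≈ 268.846
dist = sqrt(556.6^2 + 268.846^2) ≈ 618.1 km

618.1 km


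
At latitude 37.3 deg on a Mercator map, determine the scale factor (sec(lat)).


SF = 1 / cos(37.3) = 1 / 0.795473 = 1.257

1.257


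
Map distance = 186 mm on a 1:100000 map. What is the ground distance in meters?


ground = 186 mm * 100000 / 1000 = 18600.0 m

18600.0 m


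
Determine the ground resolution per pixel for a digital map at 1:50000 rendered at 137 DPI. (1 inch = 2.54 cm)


pixel_cm = 2.54 / 137 ≈ 0.01854 cm
ground = pixel_cm * 50000 / 100 = 2.54 * 50000 / (137 * 100) = 127000 / 13700 ≈ 9.27 m

9.27 m


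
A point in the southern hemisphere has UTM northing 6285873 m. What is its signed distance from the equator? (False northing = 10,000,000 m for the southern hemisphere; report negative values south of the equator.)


For southern: actual = 6285873 - 10000000 = -3714127 m

-3714127 m


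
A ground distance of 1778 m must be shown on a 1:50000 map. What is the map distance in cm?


map_cm = 1778 * 100 / 50000 = 3.556 cm ≈ 3.56 cm

3.56 cm


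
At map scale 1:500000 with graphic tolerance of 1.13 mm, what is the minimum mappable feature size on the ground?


ground = 1.13 mm * 500000 / 1000 = 565.0 m

565.0 m


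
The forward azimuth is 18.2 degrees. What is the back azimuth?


back azimuth = (18.2 + 180) mod 360 = 198.2 degrees

198.2 degrees


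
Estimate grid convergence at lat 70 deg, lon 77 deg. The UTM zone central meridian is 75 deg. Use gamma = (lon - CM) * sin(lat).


gamma = (77 - 75) * sin(70) = 2 * 0.939693 = 1.879 degrees

1.879 degrees


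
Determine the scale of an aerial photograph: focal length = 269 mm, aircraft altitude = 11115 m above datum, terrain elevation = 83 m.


scale = f / (H - h) = 269 mm / 11032 m = 269 / 11032000 = 1:41011

1:41011


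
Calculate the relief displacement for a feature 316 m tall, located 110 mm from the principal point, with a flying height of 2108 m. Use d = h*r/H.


d = h * r / H = 316 * 110 / 2108 = 16.49 mm

16.49 mm


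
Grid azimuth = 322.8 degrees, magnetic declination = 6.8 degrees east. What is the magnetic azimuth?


magnetic azimuth = grid azimuth - declination (east +ve)
mag_az = 322.8 - 6.8 = 316.0 degrees

316.0 degrees


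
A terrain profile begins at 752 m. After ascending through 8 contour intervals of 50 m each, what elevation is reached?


elevation = 752 + 8 * 50 = 1152 m

1152 m


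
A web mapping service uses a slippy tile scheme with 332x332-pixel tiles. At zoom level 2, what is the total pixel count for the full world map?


tiles per axis = 2^2 = 4
total tiles = 4^2 = 16
pixels per axis = 4 * 332 = 1328
total pixels = 1328^2 = 1763584

1763584 pixels


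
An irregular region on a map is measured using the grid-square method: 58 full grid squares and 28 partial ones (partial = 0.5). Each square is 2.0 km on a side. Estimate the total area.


effective squares = 58 + 28 * 0.5 = 72.0
area = 72.0 * 4.0 = 288.0 km^2

288.0 km^2


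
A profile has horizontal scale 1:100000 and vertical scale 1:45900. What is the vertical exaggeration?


VE = horizontal_scale / vertical_scale = 100000 / 45900 ≈ 2.2

2.2x


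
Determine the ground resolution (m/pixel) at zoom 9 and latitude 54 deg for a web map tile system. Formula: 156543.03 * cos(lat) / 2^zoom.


res = 156543.03 * cos(54) / 2^9 = 156543.03 * 0.58778525 / 512 = 179.71 m/pixel

179.71 m/pixel


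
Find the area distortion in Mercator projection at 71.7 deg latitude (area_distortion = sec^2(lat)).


area_distortion = 1/cos^2(71.7) = 10.143

10.143


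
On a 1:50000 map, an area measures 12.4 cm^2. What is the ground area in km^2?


ground_area = 12.4 * (50000/100)^2 = 3100000.0 m^2 = 3.1 km^2

3.1 km^2


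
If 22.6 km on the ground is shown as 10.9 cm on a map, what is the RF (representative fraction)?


ground = 22.6 km = 2260000 cm; RF denominator = ground / map = 2260000 / 10.9 ≈ 207339; RF = 1:207339

1:207339


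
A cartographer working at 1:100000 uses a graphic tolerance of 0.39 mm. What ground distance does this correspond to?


ground = 0.39 mm * 100000 / 1000 = 39.0 m

39.0 m


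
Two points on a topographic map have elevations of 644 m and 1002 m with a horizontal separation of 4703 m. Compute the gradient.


gradient = (1002 - 644) / 4703 = 358 / 4703 = 0.0761

0.0761


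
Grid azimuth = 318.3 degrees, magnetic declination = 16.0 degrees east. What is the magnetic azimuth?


magnetic azimuth = grid azimuth - declination (east +ve)
mag_az = 318.3 - 16.0 = 302.3 degrees

302.3 degrees


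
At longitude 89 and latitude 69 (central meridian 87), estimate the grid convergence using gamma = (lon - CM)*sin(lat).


gamma = (89 - 87) * sin(69) = 2 * 0.93358 = 1.867 degrees

1.867 degrees


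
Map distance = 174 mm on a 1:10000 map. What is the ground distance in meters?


ground = 174 mm * 10000 / 1000 = 1740.0 m

1740.0 m


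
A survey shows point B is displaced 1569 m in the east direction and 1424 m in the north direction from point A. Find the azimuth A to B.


az = atan2(1569, 1424) = 47.8 deg
adjusted to 0-360: 47.8 degrees

47.8 degrees


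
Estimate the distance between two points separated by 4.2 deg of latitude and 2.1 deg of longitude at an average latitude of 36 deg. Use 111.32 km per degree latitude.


dlat_km = 4.2 * 111.32 = 467.544
dlon_km = 2.1 * 111.32 * cos(36) ≈ 189.126
dist = sqrt(467.544^2 + 189.126^2) ≈ 504.3 km

504.3 km


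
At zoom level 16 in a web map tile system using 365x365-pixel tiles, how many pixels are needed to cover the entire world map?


tiles per axis = 2^16 = 65536
total tiles = 65536^2 = 4294967296
pixels per axis = 65536 * 365 = 23920640
total pixels = 23920640^2 = 572197018009600

572197018009600 pixels


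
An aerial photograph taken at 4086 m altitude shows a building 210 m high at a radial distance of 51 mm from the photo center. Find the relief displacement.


d = h * r / H = 210 * 51 / 4086 = 2.62 mm

2.62 mm


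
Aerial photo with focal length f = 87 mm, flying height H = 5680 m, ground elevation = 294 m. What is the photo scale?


scale = f / (H - h) = 87 mm / 5386 m = 87 / 5386000 = 1:61908

1:61908


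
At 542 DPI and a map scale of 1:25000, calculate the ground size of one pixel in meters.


pixel_cm = 2.54 / 542 ≈ 0.004686 cm
ground = pixel_cm * 25000 / 100 = 2.54 * 25000 / (542 * 100) = 63500 / 54200 ≈ 1.17 m

1.17 m


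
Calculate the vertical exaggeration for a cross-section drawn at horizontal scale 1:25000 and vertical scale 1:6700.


VE = horizontal_scale / vertical_scale = 25000 / 6700 ≈ 3.7

3.7x


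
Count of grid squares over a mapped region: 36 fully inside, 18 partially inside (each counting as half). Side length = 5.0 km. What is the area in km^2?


effective squares = 36 + 18 * 0.5 = 45.0
area = 45.0 * 25.0 = 1125.0 km^2

1125.0 km^2
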